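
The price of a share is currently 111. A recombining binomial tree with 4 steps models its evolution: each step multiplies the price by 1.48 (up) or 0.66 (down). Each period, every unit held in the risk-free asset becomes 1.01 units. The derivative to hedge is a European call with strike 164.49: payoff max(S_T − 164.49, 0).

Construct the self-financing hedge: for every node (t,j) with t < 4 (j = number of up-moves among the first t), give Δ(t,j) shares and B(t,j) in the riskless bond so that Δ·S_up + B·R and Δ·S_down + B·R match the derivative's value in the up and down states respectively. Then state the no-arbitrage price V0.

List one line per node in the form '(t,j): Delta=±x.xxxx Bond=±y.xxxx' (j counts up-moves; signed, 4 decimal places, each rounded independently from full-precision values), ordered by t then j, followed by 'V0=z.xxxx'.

Since d<R<u, set p* = (R−d)/(u−d) = 0.4268; price each node as the discounted p*-expectation of its children.
Payoff layer (t=4): V(4,0)=0.0000, V(4,1)=0.0000, V(4,2)=0.0000, V(4,3)=73.0037, V(4,4)=368.0716
(3,0): S=31.9121. Δ = (V_up−V_dn)/(S_up−S_dn) = (0.0000−0.0000)/(47.2298−21.0620) = 0.0000. V = [p*·0.0000 + (1−p*)·0.0000]/1.01 = 0.0000. B = V − Δ·S = 0.0000.
(3,1): S=71.5604. Δ = (V_up−V_dn)/(S_up−S_dn) = (0.0000−0.0000)/(105.9093−47.2298) = 0.0000. V = [p*·0.0000 + (1−p*)·0.0000]/1.01 = 0.0000. B = V − Δ·S = 0.0000.
(3,2): S=160.4687. Δ = (V_up−V_dn)/(S_up−S_dn) = (73.0037−0.0000)/(237.4937−105.9093) = 0.5548. V = [p*·73.0037 + (1−p*)·0.0000]/1.01 = 30.8516. B = V − Δ·S = -58.1773.
(3,3): S=359.8389. Δ = (V_up−V_dn)/(S_up−S_dn) = (368.0716−73.0037)/(532.5616−237.4937) = 1.0000. V = [p*·368.0716 + (1−p*)·73.0037]/1.01 = 196.9775. B = V − Δ·S = -162.8614.
(2,0): S=48.3516. Δ = (V_up−V_dn)/(S_up−S_dn) = (0.0000−0.0000)/(71.5604−31.9121) = 0.0000. V = [p*·0.0000 + (1−p*)·0.0000]/1.01 = 0.0000. B = V − Δ·S = 0.0000.
(2,1): S=108.4248. Δ = (V_up−V_dn)/(S_up−S_dn) = (30.8516−0.0000)/(160.4687−71.5604) = 0.3470. V = [p*·30.8516 + (1−p*)·0.0000]/1.01 = 13.0380. B = V − Δ·S = -24.5859.
(2,2): S=243.1344. Δ = (V_up−V_dn)/(S_up−S_dn) = (196.9775−30.8516)/(359.8389−160.4687) = 0.8333. V = [p*·196.9775 + (1−p*)·30.8516]/1.01 = 100.7515. B = V − Δ·S = -101.8411.
(1,0): S=73.2600. Δ = (V_up−V_dn)/(S_up−S_dn) = (13.0380−0.0000)/(108.4248−48.3516) = 0.2170. V = [p*·13.0380 + (1−p*)·0.0000]/1.01 = 5.5099. B = V − Δ·S = -10.3901.
(1,1): S=164.2800. Δ = (V_up−V_dn)/(S_up−S_dn) = (100.7515−13.0380)/(243.1344−108.4248) = 0.6511. V = [p*·100.7515 + (1−p*)·13.0380]/1.01 = 49.9769. B = V − Δ·S = -56.9908.
(0,0): S=111.0000. Δ = (V_up−V_dn)/(S_up−S_dn) = (49.9769−5.5099)/(164.2800−73.2600) = 0.4885. V = [p*·49.9769 + (1−p*)·5.5099]/1.01 = 24.2472. B = V − Δ·S = -29.9808.
Root portfolio cost Δ·111+B reproduces V0=24.2472.

(0,0): Delta=0.4885 Bond=-29.9808
(1,0): Delta=0.2170 Bond=-10.3901
(1,1): Delta=0.6511 Bond=-56.9908
(2,0): Delta=0.0000 Bond=0.0000
(2,1): Delta=0.3470 Bond=-24.5859
(2,2): Delta=0.8333 Bond=-101.8411
(3,0): Delta=0.0000 Bond=0.0000
(3,1): Delta=0.0000 Bond=0.0000
(3,2): Delta=0.5548 Bond=-58.1773
(3,3): Delta=1.0000 Bond=-162.8614
V0=24.2472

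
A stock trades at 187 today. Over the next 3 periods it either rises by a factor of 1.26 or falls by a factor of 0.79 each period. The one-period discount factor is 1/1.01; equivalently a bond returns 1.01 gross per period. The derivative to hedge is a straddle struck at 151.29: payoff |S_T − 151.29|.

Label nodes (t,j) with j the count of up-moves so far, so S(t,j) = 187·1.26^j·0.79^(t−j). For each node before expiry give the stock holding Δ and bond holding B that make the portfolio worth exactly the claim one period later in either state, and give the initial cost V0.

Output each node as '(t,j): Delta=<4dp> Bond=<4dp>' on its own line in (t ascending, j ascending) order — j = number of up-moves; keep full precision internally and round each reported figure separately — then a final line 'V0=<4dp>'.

(0,0): Delta=0.6067 Bond=-52.7619
(1,0): Delta=0.1113 Bond=19.8970
(1,1): Delta=0.9597 Bond=-136.4561
(2,0): Delta=-1.0000 Bond=149.7921
(2,1): Delta=0.9031 Bond=-127.2859
(2,2): Delta=1.0000 Bond=-149.7921
V0=60.6923

No-arbitrage ⇒ martingale measure with p* = (R−d)/(u−d) = 0.4681.
Terminal values V(3,·): V(3,0)=59.0917, V(3,1)=4.2396, V(3,2)=83.2461, V(3,3)=222.7803
Node (2,0) S=116.7067: V=(p*·4.2396+(1−p*)·59.0917)/1.01=33.0854; Δ=(4.2396−59.0917)/(147.0504−92.1983)=-1.0000; B=V−Δ·S=149.7921
Node (2,1) S=186.1398: V=(p*·83.2461+(1−p*)·4.2396)/1.01=40.8132; Δ=(83.2461−4.2396)/(234.5361−147.0504)=0.9031; B=V−Δ·S=-127.2859
Node (2,2) S=296.8812: V=(p*·222.7803+(1−p*)·83.2461)/1.01=147.0891; Δ=(222.7803−83.2461)/(374.0703−234.5361)=1.0000; B=V−Δ·S=-149.7921
Node (1,0) S=147.7300: V=(p*·40.8132+(1−p*)·33.0854)/1.01=36.3393; Δ=(40.8132−33.0854)/(186.1398−116.7067)=0.1113; B=V−Δ·S=19.8970
Node (1,1) S=235.6200: V=(p*·147.0891+(1−p*)·40.8132)/1.01=89.6628; Δ=(147.0891−40.8132)/(296.8812−186.1398)=0.9597; B=V−Δ·S=-136.4561
Node (0,0) S=187.0000: V=(p*·89.6628+(1−p*)·36.3393)/1.01=60.6923; Δ=(89.6628−36.3393)/(235.6200−147.7300)=0.6067; B=V−Δ·S=-52.7619
Each (Δ,B) replicates both successor values, so the strategy is self-financing and V0 is arbitrage-free.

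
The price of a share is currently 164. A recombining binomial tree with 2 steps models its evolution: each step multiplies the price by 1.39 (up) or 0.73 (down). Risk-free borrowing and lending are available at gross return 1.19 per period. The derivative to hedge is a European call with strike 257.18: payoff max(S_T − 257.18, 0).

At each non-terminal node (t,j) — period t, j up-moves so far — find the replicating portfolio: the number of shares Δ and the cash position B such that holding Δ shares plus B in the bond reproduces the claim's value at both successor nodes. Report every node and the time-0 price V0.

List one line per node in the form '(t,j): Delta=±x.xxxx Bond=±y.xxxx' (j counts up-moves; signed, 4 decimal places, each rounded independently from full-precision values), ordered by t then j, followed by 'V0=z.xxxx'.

(0,0): Delta=0.3230 Bond=-32.4907
(1,0): Delta=0.0000 Bond=0.0000
(1,1): Delta=0.3967 Bond=-55.4744
V0=20.4736

Risk-neutral probability p* = (R−d)/(u−d) = (1.19−0.73)/(1.39−0.73) = 0.6970.
Payoff layer (t=2): V(2,0)=0.0000, V(2,1)=0.0000, V(2,2)=59.6844
Node (1,0) S=119.7200: V=(p*·0.0000+(1−p*)·0.0000)/1.19=0.0000; Δ=(0.0000−0.0000)/(166.4108−87.3956)=0.0000; B=V−Δ·S=0.0000
Node (1,1) S=227.9600: V=(p*·59.6844+(1−p*)·0.0000)/1.19=34.9565; Δ=(59.6844−0.0000)/(316.8644−166.4108)=0.3967; B=V−Δ·S=-55.4744
Node (0,0) S=164.0000: V=(p*·34.9565+(1−p*)·0.0000)/1.19=20.4736; Δ=(34.9565−0.0000)/(227.9600−119.7200)=0.3230; B=V−Δ·S=-32.4907
Each (Δ,B) replicates both successor values, so the strategy is self-financing and V0 is arbitrage-free.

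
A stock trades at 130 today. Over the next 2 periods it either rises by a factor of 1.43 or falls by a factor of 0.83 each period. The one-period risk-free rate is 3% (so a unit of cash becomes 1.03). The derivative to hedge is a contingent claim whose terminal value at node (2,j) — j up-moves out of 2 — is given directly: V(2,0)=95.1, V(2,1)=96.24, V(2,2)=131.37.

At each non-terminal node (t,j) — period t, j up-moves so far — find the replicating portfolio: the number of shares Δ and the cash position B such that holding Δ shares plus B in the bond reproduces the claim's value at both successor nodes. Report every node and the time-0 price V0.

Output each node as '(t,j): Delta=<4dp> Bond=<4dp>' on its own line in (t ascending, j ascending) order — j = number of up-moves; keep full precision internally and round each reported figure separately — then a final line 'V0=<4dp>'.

(0,0): Delta=0.1552 Bond=73.7391
(1,0): Delta=0.0176 Bond=90.7990
(1,1): Delta=0.3150 Bond=46.2558
V0=93.9171

Risk-neutral probability p* = (R−d)/(u−d) = (1.03−0.83)/(1.43−0.83) = 0.3333.
Terminal payoffs: V(2,0)=95.1000, V(2,1)=96.2400, V(2,2)=131.3700
(1,0): S=107.9000. Δ = (V_up−V_dn)/(S_up−S_dn) = (96.2400−95.1000)/(154.2970−89.5570) = 0.0176. V = [p*·96.2400 + (1−p*)·95.1000]/1.03 = 92.6990. B = V − Δ·S = 90.7990.
(1,1): S=185.9000. Δ = (V_up−V_dn)/(S_up−S_dn) = (131.3700−96.2400)/(265.8370−154.2970) = 0.3150. V = [p*·131.3700 + (1−p*)·96.2400]/1.03 = 104.8058. B = V − Δ·S = 46.2558.
(0,0): S=130.0000. Δ = (V_up−V_dn)/(S_up−S_dn) = (104.8058−92.6990)/(185.9000−107.9000) = 0.1552. V = [p*·104.8058 + (1−p*)·92.6990]/1.03 = 93.9171. B = V − Δ·S = 73.7391.
Root portfolio cost Δ·130+B reproduces V0=93.9171.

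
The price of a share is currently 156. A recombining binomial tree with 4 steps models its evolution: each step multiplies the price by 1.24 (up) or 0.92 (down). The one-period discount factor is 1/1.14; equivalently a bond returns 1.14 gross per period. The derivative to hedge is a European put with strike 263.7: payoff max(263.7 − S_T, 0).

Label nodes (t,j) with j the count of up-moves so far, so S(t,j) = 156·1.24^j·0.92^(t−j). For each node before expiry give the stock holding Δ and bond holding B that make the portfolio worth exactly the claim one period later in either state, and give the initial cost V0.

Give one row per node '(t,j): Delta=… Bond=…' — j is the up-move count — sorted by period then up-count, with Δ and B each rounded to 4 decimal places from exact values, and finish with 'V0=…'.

(0,0): Delta=-0.5223 Bond=97.8998
(1,0): Delta=-0.9213 Bond=168.8741
(1,1): Delta=-0.3877 Bond=85.5748
(2,0): Delta=-1.0000 Bond=202.9086
(2,1): Delta=-0.8948 Bond=187.7928
(2,2): Delta=-0.2167 Bond=56.5381
(3,0): Delta=-1.0000 Bond=231.3158
(3,1): Delta=-1.0000 Bond=231.3158
(3,2): Delta=-0.8593 Bond=206.2511
(3,3): Delta=0.0000 Bond=0.0000
V0=16.4260

No-arbitrage ⇒ martingale measure with p* = (R−d)/(u−d) = 0.6875.
At expiry t=4: V(4,0)=151.9427, V(4,1)=113.0706, V(4,2)=60.6778, V(4,3)=0.0000, V(4,4)=0.0000
  t=3,j=0: stock 121.4753 → up 150.6294 (V=113.0706), down 111.7573 (V=151.9427). Price 109.8405; hedge Δ=-1.0000, bond B=231.3158.
  t=3,j=1: stock 163.7276 → up 203.0222 (V=60.6778), down 150.6294 (V=113.0706). Price 67.5882; hedge Δ=-1.0000, bond B=231.3158.
  t=3,j=2: stock 220.6764 → up 273.6387 (V=0.0000), down 203.0222 (V=60.6778). Price 16.6332; hedge Δ=-0.8593, bond B=206.2511.
  t=3,j=3: stock 297.4333 → up 368.8173 (V=0.0000), down 273.6387 (V=0.0000). Price 0.0000; hedge Δ=0.0000, bond B=0.0000.
  t=2,j=0: stock 132.0384 → up 163.7276 (V=67.5882), down 121.4753 (V=109.8405). Price 70.8702; hedge Δ=-1.0000, bond B=202.9086.
  t=2,j=1: stock 177.9648 → up 220.6764 (V=16.6332), down 163.7276 (V=67.5882). Price 28.5584; hedge Δ=-0.8948, bond B=187.7928.
  t=2,j=2: stock 239.8656 → up 297.4333 (V=0.0000), down 220.6764 (V=16.6332). Price 4.5595; hedge Δ=-0.2167, bond B=56.5381.
  t=1,j=0: stock 143.5200 → up 177.9648 (V=28.5584), down 132.0384 (V=70.8702). Price 36.6499; hedge Δ=-0.9213, bond B=168.8741.
  t=1,j=1: stock 193.4400 → up 239.8656 (V=4.5595), down 177.9648 (V=28.5584). Price 10.5782; hedge Δ=-0.3877, bond B=85.5748.
  t=0,j=0: stock 156.0000 → up 193.4400 (V=10.5782), down 143.5200 (V=36.6499). Price 16.4260; hedge Δ=-0.5223, bond B=97.8998.
Root portfolio cost Δ·156+B reproduces V0=16.4260.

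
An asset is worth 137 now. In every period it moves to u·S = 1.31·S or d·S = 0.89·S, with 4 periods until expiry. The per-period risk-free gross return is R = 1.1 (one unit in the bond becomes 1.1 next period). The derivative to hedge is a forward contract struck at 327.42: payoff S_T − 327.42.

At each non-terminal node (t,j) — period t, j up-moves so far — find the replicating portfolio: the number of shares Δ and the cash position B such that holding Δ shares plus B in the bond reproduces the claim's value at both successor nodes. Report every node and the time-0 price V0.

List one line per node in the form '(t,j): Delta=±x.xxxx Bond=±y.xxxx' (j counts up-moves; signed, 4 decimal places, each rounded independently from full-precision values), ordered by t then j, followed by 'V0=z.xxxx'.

(0,0): Delta=1.0000 Bond=-223.6323
(1,0): Delta=1.0000 Bond=-245.9955
(1,1): Delta=1.0000 Bond=-245.9955
(2,0): Delta=1.0000 Bond=-270.5950
(2,1): Delta=1.0000 Bond=-270.5950
(2,2): Delta=1.0000 Bond=-270.5950
(3,0): Delta=1.0000 Bond=-297.6545
(3,1): Delta=1.0000 Bond=-297.6545
(3,2): Delta=1.0000 Bond=-297.6545
(3,3): Delta=1.0000 Bond=-297.6545
V0=-86.6323

No-arbitrage ⇒ martingale measure with p* = (R−d)/(u−d) = 0.5000.
Terminal values V(4,·): V(4,0)=-241.4631, V(4,1)=-200.8992, V(4,2)=-141.1928, V(4,3)=-53.3103, V(4,4)=76.0449
(3,0): S=96.5808. Δ = (V_up−V_dn)/(S_up−S_dn) = (-200.8992−-241.4631)/(126.5208−85.9569) = 1.0000. V = [p*·-200.8992 + (1−p*)·-241.4631]/1.1 = -201.0738. B = V − Δ·S = -297.6545.
(3,1): S=142.1582. Δ = (V_up−V_dn)/(S_up−S_dn) = (-141.1928−-200.8992)/(186.2272−126.5208) = 1.0000. V = [p*·-141.1928 + (1−p*)·-200.8992]/1.1 = -155.4964. B = V − Δ·S = -297.6545.
(3,2): S=209.2441. Δ = (V_up−V_dn)/(S_up−S_dn) = (-53.3103−-141.1928)/(274.1097−186.2272) = 1.0000. V = [p*·-53.3103 + (1−p*)·-141.1928]/1.1 = -88.4105. B = V − Δ·S = -297.6545.
(3,3): S=307.9885. Δ = (V_up−V_dn)/(S_up−S_dn) = (76.0449−-53.3103)/(403.4649−274.1097) = 1.0000. V = [p*·76.0449 + (1−p*)·-53.3103]/1.1 = 10.3339. B = V − Δ·S = -297.6545.
(2,0): S=108.5177. Δ = (V_up−V_dn)/(S_up−S_dn) = (-155.4964−-201.0738)/(142.1582−96.5808) = 1.0000. V = [p*·-155.4964 + (1−p*)·-201.0738]/1.1 = -162.0773. B = V − Δ·S = -270.5950.
(2,1): S=159.7283. Δ = (V_up−V_dn)/(S_up−S_dn) = (-88.4105−-155.4964)/(209.2441−142.1582) = 1.0000. V = [p*·-88.4105 + (1−p*)·-155.4964]/1.1 = -110.8667. B = V − Δ·S = -270.5950.
(2,2): S=235.1057. Δ = (V_up−V_dn)/(S_up−S_dn) = (10.3339−-88.4105)/(307.9885−209.2441) = 1.0000. V = [p*·10.3339 + (1−p*)·-88.4105]/1.1 = -35.4893. B = V − Δ·S = -270.5950.
(1,0): S=121.9300. Δ = (V_up−V_dn)/(S_up−S_dn) = (-110.8667−-162.0773)/(159.7283−108.5177) = 1.0000. V = [p*·-110.8667 + (1−p*)·-162.0773]/1.1 = -124.0655. B = V − Δ·S = -245.9955.
(1,1): S=179.4700. Δ = (V_up−V_dn)/(S_up−S_dn) = (-35.4893−-110.8667)/(235.1057−159.7283) = 1.0000. V = [p*·-35.4893 + (1−p*)·-110.8667]/1.1 = -66.5255. B = V − Δ·S = -245.9955.
(0,0): S=137.0000. Δ = (V_up−V_dn)/(S_up−S_dn) = (-66.5255−-124.0655)/(179.4700−121.9300) = 1.0000. V = [p*·-66.5255 + (1−p*)·-124.0655]/1.1 = -86.6323. B = V − Δ·S = -223.6323.
Self-financing check: at every node Δ·S+B equals the discounted successor values.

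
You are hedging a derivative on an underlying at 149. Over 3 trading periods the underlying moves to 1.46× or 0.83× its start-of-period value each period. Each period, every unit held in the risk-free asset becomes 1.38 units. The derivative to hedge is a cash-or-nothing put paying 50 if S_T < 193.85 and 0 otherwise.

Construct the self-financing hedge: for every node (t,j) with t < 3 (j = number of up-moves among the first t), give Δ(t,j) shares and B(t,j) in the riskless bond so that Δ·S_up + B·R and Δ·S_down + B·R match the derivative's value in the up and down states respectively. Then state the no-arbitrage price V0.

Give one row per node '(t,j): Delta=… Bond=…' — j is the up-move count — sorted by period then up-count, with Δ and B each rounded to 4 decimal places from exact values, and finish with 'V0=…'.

(0,0): Delta=-0.0620 Bond=10.0825
(1,0): Delta=-0.4060 Bond=56.4525
(1,1): Delta=-0.0336 Bond=7.7263
(2,0): Delta=0.0000 Bond=36.2319
(2,1): Delta=-0.4396 Bond=83.9660
(2,2): Delta=0.0000 Bond=0.0000
V0=0.8424

The replicating-portfolio and risk-neutral prices coincide; use p* = (1.38−0.83)/(1.46−0.83) = 0.8730 for the latter.
Terminal values V(3,·): V(3,0)=50.0000, V(3,1)=50.0000, V(3,2)=0.0000, V(3,3)=0.0000
  t=2,j=0: stock 102.6461 → up 149.8633 (V=50.0000), down 85.1963 (V=50.0000). Price 36.2319; hedge Δ=0.0000, bond B=36.2319.
  t=2,j=1: stock 180.5582 → up 263.6150 (V=0.0000), down 149.8633 (V=50.0000). Price 4.6009; hedge Δ=-0.4396, bond B=83.9660.
  t=2,j=2: stock 317.6084 → up 463.7083 (V=0.0000), down 263.6150 (V=0.0000). Price 0.0000; hedge Δ=0.0000, bond B=0.0000.
  t=1,j=0: stock 123.6700 → up 180.5582 (V=4.6009), down 102.6461 (V=36.2319). Price 6.2446; hedge Δ=-0.4060, bond B=56.4525.
  t=1,j=1: stock 217.5400 → up 317.6084 (V=0.0000), down 180.5582 (V=4.6009). Price 0.4234; hedge Δ=-0.0336, bond B=7.7263.
  t=0,j=0: stock 149.0000 → up 217.5400 (V=0.4234), down 123.6700 (V=6.2446). Price 0.8424; hedge Δ=-0.0620, bond B=10.0825.
Root portfolio cost Δ·149+B reproduces V0=0.8424.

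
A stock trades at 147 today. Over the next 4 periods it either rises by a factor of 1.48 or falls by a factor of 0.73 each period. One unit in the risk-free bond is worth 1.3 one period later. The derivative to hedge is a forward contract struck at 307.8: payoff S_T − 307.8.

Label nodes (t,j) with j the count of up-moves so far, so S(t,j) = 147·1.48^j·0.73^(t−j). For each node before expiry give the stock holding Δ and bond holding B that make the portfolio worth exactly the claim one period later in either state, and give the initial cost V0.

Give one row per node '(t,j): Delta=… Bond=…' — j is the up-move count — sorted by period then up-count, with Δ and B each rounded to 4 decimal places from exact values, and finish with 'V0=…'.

(0,0): Delta=1.0000 Bond=-107.7693
(1,0): Delta=1.0000 Bond=-140.1001
(1,1): Delta=1.0000 Bond=-140.1001
(2,0): Delta=1.0000 Bond=-182.1302
(2,1): Delta=1.0000 Bond=-182.1302
(2,2): Delta=1.0000 Bond=-182.1302
(3,0): Delta=1.0000 Bond=-236.7692
(3,1): Delta=1.0000 Bond=-236.7692
(3,2): Delta=1.0000 Bond=-236.7692
(3,3): Delta=1.0000 Bond=-236.7692
V0=39.2307

No-arbitrage ⇒ martingale measure with p* = (R−d)/(u−d) = 0.7600.
Terminal payoffs: V(4,0)=-266.0546, V(4,1)=-223.1655, V(4,2)=-136.2122, V(4,3)=40.0767, V(4,4)=397.4843
(3,0): S=57.1855. Δ = (V_up−V_dn)/(S_up−S_dn) = (-223.1655−-266.0546)/(84.6345−41.7454) = 1.0000. V = [p*·-223.1655 + (1−p*)·-266.0546]/1.3 = -179.5837. B = V − Δ·S = -236.7692.
(3,1): S=115.9377. Δ = (V_up−V_dn)/(S_up−S_dn) = (-136.2122−-223.1655)/(171.5878−84.6345) = 1.0000. V = [p*·-136.2122 + (1−p*)·-223.1655]/1.3 = -120.8315. B = V − Δ·S = -236.7692.
(3,2): S=235.0518. Δ = (V_up−V_dn)/(S_up−S_dn) = (40.0767−-136.2122)/(347.8767−171.5878) = 1.0000. V = [p*·40.0767 + (1−p*)·-136.2122]/1.3 = -1.7174. B = V − Δ·S = -236.7692.
(3,3): S=476.5434. Δ = (V_up−V_dn)/(S_up−S_dn) = (397.4843−40.0767)/(705.2843−347.8767) = 1.0000. V = [p*·397.4843 + (1−p*)·40.0767]/1.3 = 239.7742. B = V − Δ·S = -236.7692.
(2,0): S=78.3363. Δ = (V_up−V_dn)/(S_up−S_dn) = (-120.8315−-179.5837)/(115.9377−57.1855) = 1.0000. V = [p*·-120.8315 + (1−p*)·-179.5837]/1.3 = -103.7939. B = V − Δ·S = -182.1302.
(2,1): S=158.8188. Δ = (V_up−V_dn)/(S_up−S_dn) = (-1.7174−-120.8315)/(235.0518−115.9377) = 1.0000. V = [p*·-1.7174 + (1−p*)·-120.8315]/1.3 = -23.3114. B = V − Δ·S = -182.1302.
(2,2): S=321.9888. Δ = (V_up−V_dn)/(S_up−S_dn) = (239.7742−-1.7174)/(476.5434−235.0518) = 1.0000. V = [p*·239.7742 + (1−p*)·-1.7174]/1.3 = 139.8586. B = V − Δ·S = -182.1302.
(1,0): S=107.3100. Δ = (V_up−V_dn)/(S_up−S_dn) = (-23.3114−-103.7939)/(158.8188−78.3363) = 1.0000. V = [p*·-23.3114 + (1−p*)·-103.7939]/1.3 = -32.7901. B = V − Δ·S = -140.1001.
(1,1): S=217.5600. Δ = (V_up−V_dn)/(S_up−S_dn) = (139.8586−-23.3114)/(321.9888−158.8188) = 1.0000. V = [p*·139.8586 + (1−p*)·-23.3114]/1.3 = 77.4599. B = V − Δ·S = -140.1001.
(0,0): S=147.0000. Δ = (V_up−V_dn)/(S_up−S_dn) = (77.4599−-32.7901)/(217.5600−107.3100) = 1.0000. V = [p*·77.4599 + (1−p*)·-32.7901]/1.3 = 39.2307. B = V − Δ·S = -107.7693.
The time-0 hedge costs 39.2307, which is the no-arbitrage price.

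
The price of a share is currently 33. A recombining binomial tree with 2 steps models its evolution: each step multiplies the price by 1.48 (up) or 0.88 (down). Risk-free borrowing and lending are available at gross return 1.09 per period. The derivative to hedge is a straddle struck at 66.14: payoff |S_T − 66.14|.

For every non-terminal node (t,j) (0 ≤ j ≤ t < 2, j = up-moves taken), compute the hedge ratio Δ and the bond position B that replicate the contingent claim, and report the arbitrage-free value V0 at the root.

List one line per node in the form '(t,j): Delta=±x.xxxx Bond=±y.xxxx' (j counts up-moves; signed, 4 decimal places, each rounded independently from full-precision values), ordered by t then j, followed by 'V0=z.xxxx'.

Under the risk-neutral measure, an up-move has probability p* = (R−d)/(u−d) = 0.3500 and values discount at R = 1.09.
Terminal payoffs: V(2,0)=40.5848, V(2,1)=23.1608, V(2,2)=6.1432
Node (1,0) S=29.0400: V=(p*·23.1608+(1−p*)·40.5848)/1.09=31.6389; Δ=(23.1608−40.5848)/(42.9792−25.5552)=-1.0000; B=V−Δ·S=60.6789
Node (1,1) S=48.8400: V=(p*·6.1432+(1−p*)·23.1608)/1.09=15.7841; Δ=(6.1432−23.1608)/(72.2832−42.9792)=-0.5807; B=V−Δ·S=44.1467
Node (0,0) S=33.0000: V=(p*·15.7841+(1−p*)·31.6389)/1.09=23.9355; Δ=(15.7841−31.6389)/(48.8400−29.0400)=-0.8007; B=V−Δ·S=50.3602
Each (Δ,B) replicates both successor values, so the strategy is self-financing and V0 is arbitrage-free.

(0,0): Delta=-0.8007 Bond=50.3602
(1,0): Delta=-1.0000 Bond=60.6789
(1,1): Delta=-0.5807 Bond=44.1467
V0=23.9355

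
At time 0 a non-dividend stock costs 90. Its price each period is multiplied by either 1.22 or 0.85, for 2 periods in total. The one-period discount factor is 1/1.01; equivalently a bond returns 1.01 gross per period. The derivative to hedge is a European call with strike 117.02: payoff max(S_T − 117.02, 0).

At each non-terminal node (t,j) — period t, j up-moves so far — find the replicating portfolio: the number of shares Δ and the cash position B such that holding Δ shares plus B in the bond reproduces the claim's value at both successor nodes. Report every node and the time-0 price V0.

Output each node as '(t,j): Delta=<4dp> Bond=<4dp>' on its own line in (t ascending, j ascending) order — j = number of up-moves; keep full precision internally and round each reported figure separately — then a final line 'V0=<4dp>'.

(0,0): Delta=0.2178 Bond=-16.4931
(1,0): Delta=0.0000 Bond=0.0000
(1,1): Delta=0.4169 Bond=-38.5218
V0=3.1046

Risk-neutral probability p* = (R−d)/(u−d) = (1.01−0.85)/(1.22−0.85) = 0.4324.
Terminal payoffs: V(2,0)=0.0000, V(2,1)=0.0000, V(2,2)=16.9360
(1,0): S=76.5000. Δ = (V_up−V_dn)/(S_up−S_dn) = (0.0000−0.0000)/(93.3300−65.0250) = 0.0000. V = [p*·0.0000 + (1−p*)·0.0000]/1.01 = 0.0000. B = V − Δ·S = 0.0000.
(1,1): S=109.8000. Δ = (V_up−V_dn)/(S_up−S_dn) = (16.9360−0.0000)/(133.9560−93.3300) = 0.4169. V = [p*·16.9360 + (1−p*)·0.0000]/1.01 = 7.2512. B = V − Δ·S = -38.5218.
(0,0): S=90.0000. Δ = (V_up−V_dn)/(S_up−S_dn) = (7.2512−0.0000)/(109.8000−76.5000) = 0.2178. V = [p*·7.2512 + (1−p*)·0.0000]/1.01 = 3.1046. B = V − Δ·S = -16.4931.
Root portfolio cost Δ·90+B reproduces V0=3.1046.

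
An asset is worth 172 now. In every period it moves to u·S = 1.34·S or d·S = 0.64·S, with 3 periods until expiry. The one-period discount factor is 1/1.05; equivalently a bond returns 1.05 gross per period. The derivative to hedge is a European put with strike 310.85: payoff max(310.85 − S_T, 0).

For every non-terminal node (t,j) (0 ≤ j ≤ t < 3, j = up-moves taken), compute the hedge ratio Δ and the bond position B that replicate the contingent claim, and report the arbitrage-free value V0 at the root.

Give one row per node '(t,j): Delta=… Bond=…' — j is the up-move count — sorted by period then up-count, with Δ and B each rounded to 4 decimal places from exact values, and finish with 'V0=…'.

(0,0): Delta=-0.7338 Bond=240.6163
(1,0): Delta=-1.0000 Bond=281.9501
(1,1): Delta=-0.6439 Bond=231.9206
(2,0): Delta=-1.0000 Bond=296.0476
(2,1): Delta=-1.0000 Bond=296.0476
(2,2): Delta=-0.5236 Bond=206.3606
V0=114.4022

The replicating-portfolio and risk-neutral prices coincide; use p* = (1.05−0.64)/(1.34−0.64) = 0.5857 for the latter.
Payoff layer (t=3): V(3,0)=265.7612, V(3,1)=216.4454, V(3,2)=113.1904, V(3,3)=0.0000
(2,0): S=70.4512. Δ = (V_up−V_dn)/(S_up−S_dn) = (216.4454−265.7612)/(94.4046−45.0888) = -1.0000. V = [p*·216.4454 + (1−p*)·265.7612]/1.05 = 225.5964. B = V − Δ·S = 296.0476.
(2,1): S=147.5072. Δ = (V_up−V_dn)/(S_up−S_dn) = (113.1904−216.4454)/(197.6596−94.4046) = -1.0000. V = [p*·113.1904 + (1−p*)·216.4454]/1.05 = 148.5404. B = V − Δ·S = 296.0476.
(2,2): S=308.8432. Δ = (V_up−V_dn)/(S_up−S_dn) = (0.0000−113.1904)/(413.8499−197.6596) = -0.5236. V = [p*·0.0000 + (1−p*)·113.1904]/1.05 = 44.6601. B = V − Δ·S = 206.3606.
(1,0): S=110.0800. Δ = (V_up−V_dn)/(S_up−S_dn) = (148.5404−225.5964)/(147.5072−70.4512) = -1.0000. V = [p*·148.5404 + (1−p*)·225.5964]/1.05 = 171.8701. B = V − Δ·S = 281.9501.
(1,1): S=230.4800. Δ = (V_up−V_dn)/(S_up−S_dn) = (44.6601−148.5404)/(308.8432−147.5072) = -0.6439. V = [p*·44.6601 + (1−p*)·148.5404]/1.05 = 83.5202. B = V − Δ·S = 231.9206.
(0,0): S=172.0000. Δ = (V_up−V_dn)/(S_up−S_dn) = (83.5202−171.8701)/(230.4800−110.0800) = -0.7338. V = [p*·83.5202 + (1−p*)·171.8701]/1.05 = 114.4022. B = V − Δ·S = 240.6163.
Root portfolio cost Δ·172+B reproduces V0=114.4022.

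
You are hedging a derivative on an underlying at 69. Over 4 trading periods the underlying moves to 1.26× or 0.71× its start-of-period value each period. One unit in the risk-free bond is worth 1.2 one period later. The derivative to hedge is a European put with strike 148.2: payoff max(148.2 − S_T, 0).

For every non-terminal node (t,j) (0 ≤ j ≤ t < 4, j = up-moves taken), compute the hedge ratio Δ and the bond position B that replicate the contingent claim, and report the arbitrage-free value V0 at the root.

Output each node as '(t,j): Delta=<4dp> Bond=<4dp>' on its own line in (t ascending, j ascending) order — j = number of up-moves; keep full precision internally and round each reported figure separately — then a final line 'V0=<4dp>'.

Under the risk-neutral measure, an up-move has probability p* = (R−d)/(u−d) = 0.8909 and values discount at R = 1.2.
Payoff layer (t=4): V(4,0)=130.6659, V(4,1)=117.0832, V(4,2)=92.9787, V(4,3)=50.2016, V(4,4)=0.0000
Node (3,0) S=24.6959: V=(p*·117.0832+(1−p*)·130.6659)/1.2=98.8041; Δ=(117.0832−130.6659)/(31.1168−17.5341)=-1.0000; B=V−Δ·S=123.5000
Node (3,1) S=43.8265: V=(p*·92.9787+(1−p*)·117.0832)/1.2=79.6735; Δ=(92.9787−117.0832)/(55.2213−31.1168)=-1.0000; B=V−Δ·S=123.5000
Node (3,2) S=77.7765: V=(p*·50.2016+(1−p*)·92.9787)/1.2=45.7235; Δ=(50.2016−92.9787)/(97.9984−55.2213)=-1.0000; B=V−Δ·S=123.5000
Node (3,3) S=138.0259: V=(p*·0.0000+(1−p*)·50.2016)/1.2=4.5638; Δ=(0.0000−50.2016)/(173.9127−97.9984)=-0.6613; B=V−Δ·S=95.8394
Node (2,0) S=34.7829: V=(p*·79.6735+(1−p*)·98.8041)/1.2=68.1338; Δ=(79.6735−98.8041)/(43.8265−24.6959)=-1.0000; B=V−Δ·S=102.9167
Node (2,1) S=61.7274: V=(p*·45.7235+(1−p*)·79.6735)/1.2=41.1893; Δ=(45.7235−79.6735)/(77.7765−43.8265)=-1.0000; B=V−Δ·S=102.9167
Node (2,2) S=109.5444: V=(p*·4.5638+(1−p*)·45.7235)/1.2=7.5449; Δ=(4.5638−45.7235)/(138.0259−77.7765)=-0.6832; B=V−Δ·S=82.3808
Node (1,0) S=48.9900: V=(p*·41.1893+(1−p*)·68.1338)/1.2=36.7739; Δ=(41.1893−68.1338)/(61.7274−34.7829)=-1.0000; B=V−Δ·S=85.7639
Node (1,1) S=86.9400: V=(p*·7.5449+(1−p*)·41.1893)/1.2=9.3460; Δ=(7.5449−41.1893)/(109.5444−61.7274)=-0.7036; B=V−Δ·S=70.5175
Node (0,0) S=69.0000: V=(p*·9.3460+(1−p*)·36.7739)/1.2=10.2818; Δ=(9.3460−36.7739)/(86.9400−48.9900)=-0.7227; B=V−Δ·S=60.1506
The time-0 hedge costs 10.2818, which is the no-arbitrage price.

(0,0): Delta=-0.7227 Bond=60.1506
(1,0): Delta=-1.0000 Bond=85.7639
(1,1): Delta=-0.7036 Bond=70.5175
(2,0): Delta=-1.0000 Bond=102.9167
(2,1): Delta=-1.0000 Bond=102.9167
(2,2): Delta=-0.6832 Bond=82.3808
(3,0): Delta=-1.0000 Bond=123.5000
(3,1): Delta=-1.0000 Bond=123.5000
(3,2): Delta=-1.0000 Bond=123.5000
(3,3): Delta=-0.6613 Bond=95.8394
V0=10.2818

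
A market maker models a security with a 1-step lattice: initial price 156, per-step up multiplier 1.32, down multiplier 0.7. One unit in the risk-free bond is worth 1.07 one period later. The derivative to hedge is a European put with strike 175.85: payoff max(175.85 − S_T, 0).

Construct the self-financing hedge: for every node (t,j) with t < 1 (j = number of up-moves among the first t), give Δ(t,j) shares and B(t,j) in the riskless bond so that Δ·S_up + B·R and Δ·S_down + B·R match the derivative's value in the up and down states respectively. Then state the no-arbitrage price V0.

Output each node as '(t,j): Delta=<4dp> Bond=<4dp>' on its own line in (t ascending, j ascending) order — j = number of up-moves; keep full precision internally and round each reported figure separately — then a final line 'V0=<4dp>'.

(0,0): Delta=-0.6891 Bond=132.6168
V0=25.1168

Under the risk-neutral measure, an up-move has probability p* = (R−d)/(u−d) = 0.5968 and values discount at R = 1.07.
At expiry t=1: V(1,0)=66.6500, V(1,1)=0.0000
(0,0): S=156.0000. Δ = (V_up−V_dn)/(S_up−S_dn) = (0.0000−66.6500)/(205.9200−109.2000) = -0.6891. V = [p*·0.0000 + (1−p*)·66.6500]/1.07 = 25.1168. B = V − Δ·S = 132.6168.
Each (Δ,B) replicates both successor values, so the strategy is self-financing and V0 is arbitrage-free.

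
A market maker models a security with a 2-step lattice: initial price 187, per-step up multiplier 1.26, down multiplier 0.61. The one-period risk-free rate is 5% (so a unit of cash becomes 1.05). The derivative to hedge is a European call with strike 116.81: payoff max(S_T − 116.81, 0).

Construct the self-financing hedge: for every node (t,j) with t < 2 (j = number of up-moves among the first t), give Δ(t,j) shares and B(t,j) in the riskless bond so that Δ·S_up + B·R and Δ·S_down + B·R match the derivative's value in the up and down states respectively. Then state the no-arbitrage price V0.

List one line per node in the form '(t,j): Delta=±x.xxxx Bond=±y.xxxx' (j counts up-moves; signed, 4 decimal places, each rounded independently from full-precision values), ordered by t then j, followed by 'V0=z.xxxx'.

(0,0): Delta=0.8804 Bond=-79.1228
(1,0): Delta=0.3630 Bond=-24.0588
(1,1): Delta=1.0000 Bond=-111.2476
V0=85.5211

No-arbitrage ⇒ martingale measure with p* = (R−d)/(u−d) = 0.6769.
Payoff layer (t=2): V(2,0)=0.0000, V(2,1)=26.9182, V(2,2)=180.0712
(1,0): S=114.0700. Δ = (V_up−V_dn)/(S_up−S_dn) = (26.9182−0.0000)/(143.7282−69.5827) = 0.3630. V = [p*·26.9182 + (1−p*)·0.0000]/1.05 = 17.3539. B = V − Δ·S = -24.0588.
(1,1): S=235.6200. Δ = (V_up−V_dn)/(S_up−S_dn) = (180.0712−26.9182)/(296.8812−143.7282) = 1.0000. V = [p*·180.0712 + (1−p*)·26.9182]/1.05 = 124.3724. B = V − Δ·S = -111.2476.
(0,0): S=187.0000. Δ = (V_up−V_dn)/(S_up−S_dn) = (124.3724−17.3539)/(235.6200−114.0700) = 0.8804. V = [p*·124.3724 + (1−p*)·17.3539]/1.05 = 85.5211. B = V − Δ·S = -79.1228.
Self-financing check: at every node Δ·S+B equals the discounted successor values.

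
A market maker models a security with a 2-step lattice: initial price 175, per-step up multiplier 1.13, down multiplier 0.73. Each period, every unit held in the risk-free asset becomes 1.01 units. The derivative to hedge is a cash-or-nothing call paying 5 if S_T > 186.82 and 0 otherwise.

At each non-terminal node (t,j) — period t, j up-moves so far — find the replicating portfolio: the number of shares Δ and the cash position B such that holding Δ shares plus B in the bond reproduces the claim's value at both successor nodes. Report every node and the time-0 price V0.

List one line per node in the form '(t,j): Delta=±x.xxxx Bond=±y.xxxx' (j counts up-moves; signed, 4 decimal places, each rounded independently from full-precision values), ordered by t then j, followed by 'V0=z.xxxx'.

No-arbitrage ⇒ martingale measure with p* = (R−d)/(u−d) = 0.7000.
At expiry t=2: V(2,0)=0.0000, V(2,1)=0.0000, V(2,2)=5.0000
(1,0): S=127.7500. Δ = (V_up−V_dn)/(S_up−S_dn) = (0.0000−0.0000)/(144.3575−93.2575) = 0.0000. V = [p*·0.0000 + (1−p*)·0.0000]/1.01 = 0.0000. B = V − Δ·S = 0.0000.
(1,1): S=197.7500. Δ = (V_up−V_dn)/(S_up−S_dn) = (5.0000−0.0000)/(223.4575−144.3575) = 0.0632. V = [p*·5.0000 + (1−p*)·0.0000]/1.01 = 3.4653. B = V − Δ·S = -9.0347.
(0,0): S=175.0000. Δ = (V_up−V_dn)/(S_up−S_dn) = (3.4653−0.0000)/(197.7500−127.7500) = 0.0495. V = [p*·3.4653 + (1−p*)·0.0000]/1.01 = 2.4017. B = V − Δ·S = -6.2616.
Self-financing check: at every node Δ·S+B equals the discounted successor values.

(0,0): Delta=0.0495 Bond=-6.2616
(1,0): Delta=0.0000 Bond=0.0000
(1,1): Delta=0.0632 Bond=-9.0347
V0=2.4017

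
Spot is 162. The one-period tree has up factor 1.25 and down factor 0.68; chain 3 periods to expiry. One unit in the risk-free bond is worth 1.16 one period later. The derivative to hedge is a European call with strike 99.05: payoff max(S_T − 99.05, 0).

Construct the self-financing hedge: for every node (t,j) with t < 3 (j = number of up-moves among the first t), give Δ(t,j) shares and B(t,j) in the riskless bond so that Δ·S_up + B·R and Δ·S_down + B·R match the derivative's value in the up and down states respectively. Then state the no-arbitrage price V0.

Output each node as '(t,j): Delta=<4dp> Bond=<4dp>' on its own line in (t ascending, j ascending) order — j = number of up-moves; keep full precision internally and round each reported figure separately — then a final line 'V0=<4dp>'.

Risk-neutral probability p* = (R−d)/(u−d) = (1.16−0.68)/(1.25−0.68) = 0.8421.
Payoff layer (t=3): V(3,0)=0.0000, V(3,1)=0.0000, V(3,2)=73.0750, V(3,3)=217.3562
  t=2,j=0: stock 74.9088 → up 93.6360 (V=0.0000), down 50.9380 (V=0.0000). Price 0.0000; hedge Δ=0.0000, bond B=0.0000.
  t=2,j=1: stock 137.7000 → up 172.1250 (V=73.0750), down 93.6360 (V=0.0000). Price 53.0490; hedge Δ=0.9310, bond B=-75.1528.
  t=2,j=2: stock 253.1250 → up 316.4062 (V=217.3562), down 172.1250 (V=73.0750). Price 167.7371; hedge Δ=1.0000, bond B=-85.3879.
  t=1,j=0: stock 110.1600 → up 137.7000 (V=53.0490), down 74.9088 (V=0.0000). Price 38.5111; hedge Δ=0.8448, bond B=-54.5574.
  t=1,j=1: stock 202.5000 → up 253.1250 (V=167.7371), down 137.7000 (V=53.0490). Price 128.9900; hedge Δ=0.9936, bond B=-72.2171.
  t=0,j=0: stock 162.0000 → up 202.5000 (V=128.9900), down 110.1600 (V=38.5111). Price 98.8826; hedge Δ=0.9798, bond B=-59.8524.
Root portfolio cost Δ·162+B reproduces V0=98.8826.

(0,0): Delta=0.9798 Bond=-59.8524
(1,0): Delta=0.8448 Bond=-54.5574
(1,1): Delta=0.9936 Bond=-72.2171
(2,0): Delta=0.0000 Bond=0.0000
(2,1): Delta=0.9310 Bond=-75.1528
(2,2): Delta=1.0000 Bond=-85.3879
V0=98.8826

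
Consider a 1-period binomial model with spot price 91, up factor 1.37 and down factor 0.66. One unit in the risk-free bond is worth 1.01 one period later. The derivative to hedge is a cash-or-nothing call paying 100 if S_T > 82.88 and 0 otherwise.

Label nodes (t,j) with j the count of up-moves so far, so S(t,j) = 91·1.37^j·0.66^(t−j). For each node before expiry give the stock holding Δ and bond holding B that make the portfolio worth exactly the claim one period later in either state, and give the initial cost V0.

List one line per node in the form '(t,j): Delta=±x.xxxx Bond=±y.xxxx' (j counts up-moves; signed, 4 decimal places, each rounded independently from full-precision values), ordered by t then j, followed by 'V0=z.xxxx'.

No-arbitrage ⇒ martingale measure with p* = (R−d)/(u−d) = 0.4930.
Payoff layer (t=1): V(1,0)=0.0000, V(1,1)=100.0000
Node (0,0) S=91.0000: V=(p*·100.0000+(1−p*)·0.0000)/1.01=48.8077; Δ=(100.0000−0.0000)/(124.6700−60.0600)=1.5477; B=V−Δ·S=-92.0374
Check: Δ(0,0)·S0 + B(0,0) = 48.8077 = V0.

(0,0): Delta=1.5477 Bond=-92.0374
V0=48.8077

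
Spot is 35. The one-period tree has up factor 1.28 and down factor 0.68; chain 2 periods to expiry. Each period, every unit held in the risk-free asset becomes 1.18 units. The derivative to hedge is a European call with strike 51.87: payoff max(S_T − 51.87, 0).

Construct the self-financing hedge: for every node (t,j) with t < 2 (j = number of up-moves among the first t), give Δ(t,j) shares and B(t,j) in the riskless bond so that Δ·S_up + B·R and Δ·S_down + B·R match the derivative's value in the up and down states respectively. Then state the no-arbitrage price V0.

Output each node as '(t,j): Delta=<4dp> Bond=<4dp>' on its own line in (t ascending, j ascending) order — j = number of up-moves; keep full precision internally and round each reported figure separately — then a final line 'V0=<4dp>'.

Risk-neutral probability p* = (R−d)/(u−d) = (1.18−0.68)/(1.28−0.68) = 0.8333.
Terminal values V(2,·): V(2,0)=0.0000, V(2,1)=0.0000, V(2,2)=5.4740
Node (1,0) S=23.8000: V=(p*·0.0000+(1−p*)·0.0000)/1.18=0.0000; Δ=(0.0000−0.0000)/(30.4640−16.1840)=0.0000; B=V−Δ·S=0.0000
Node (1,1) S=44.8000: V=(p*·5.4740+(1−p*)·0.0000)/1.18=3.8658; Δ=(5.4740−0.0000)/(57.3440−30.4640)=0.2036; B=V−Δ·S=-5.2575
Node (0,0) S=35.0000: V=(p*·3.8658+(1−p*)·0.0000)/1.18=2.7301; Δ=(3.8658−0.0000)/(44.8000−23.8000)=0.1841; B=V−Δ·S=-3.7129
Self-financing check: at every node Δ·S+B equals the discounted successor values.

(0,0): Delta=0.1841 Bond=-3.7129
(1,0): Delta=0.0000 Bond=0.0000
(1,1): Delta=0.2036 Bond=-5.2575
V0=2.7301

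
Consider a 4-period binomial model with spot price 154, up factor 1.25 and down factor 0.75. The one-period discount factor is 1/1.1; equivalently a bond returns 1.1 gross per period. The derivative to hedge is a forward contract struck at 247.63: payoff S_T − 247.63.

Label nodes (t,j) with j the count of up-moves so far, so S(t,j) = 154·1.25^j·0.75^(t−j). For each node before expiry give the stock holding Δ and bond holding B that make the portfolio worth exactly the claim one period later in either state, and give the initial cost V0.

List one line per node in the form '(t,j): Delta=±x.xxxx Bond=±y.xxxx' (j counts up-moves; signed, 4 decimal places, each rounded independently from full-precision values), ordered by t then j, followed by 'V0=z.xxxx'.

The replicating-portfolio and risk-neutral prices coincide; use p* = (1.1−0.75)/(1.25−0.75) = 0.7000 for the latter.
Terminal payoffs: V(4,0)=-198.9034, V(4,1)=-166.4191, V(4,2)=-112.2784, V(4,3)=-22.0441, V(4,4)=128.3466
  t=3,j=0: stock 64.9688 → up 81.2109 (V=-166.4191), down 48.7266 (V=-198.9034). Price -160.1494; hedge Δ=1.0000, bond B=-225.1182.
  t=3,j=1: stock 108.2812 → up 135.3516 (V=-112.2784), down 81.2109 (V=-166.4191). Price -116.8369; hedge Δ=1.0000, bond B=-225.1182.
  t=3,j=2: stock 180.4688 → up 225.5859 (V=-22.0441), down 135.3516 (V=-112.2784). Price -44.6494; hedge Δ=1.0000, bond B=-225.1182.
  t=3,j=3: stock 300.7812 → up 375.9766 (V=128.3466), down 225.5859 (V=-22.0441). Price 75.6631; hedge Δ=1.0000, bond B=-225.1182.
  t=2,j=0: stock 86.6250 → up 108.2812 (V=-116.8369), down 64.9688 (V=-160.1494). Price -118.0279; hedge Δ=1.0000, bond B=-204.6529.
  t=2,j=1: stock 144.3750 → up 180.4688 (V=-44.6494), down 108.2812 (V=-116.8369). Price -60.2779; hedge Δ=1.0000, bond B=-204.6529.
  t=2,j=2: stock 240.6250 → up 300.7812 (V=75.6631), down 180.4688 (V=-44.6494). Price 35.9721; hedge Δ=1.0000, bond B=-204.6529.
  t=1,j=0: stock 115.5000 → up 144.3750 (V=-60.2779), down 86.6250 (V=-118.0279). Price -70.5481; hedge Δ=1.0000, bond B=-186.0481.
  t=1,j=1: stock 192.5000 → up 240.6250 (V=35.9721), down 144.3750 (V=-60.2779). Price 6.4519; hedge Δ=1.0000, bond B=-186.0481.
  t=0,j=0: stock 154.0000 → up 192.5000 (V=6.4519), down 115.5000 (V=-70.5481). Price -15.1346; hedge Δ=1.0000, bond B=-169.1346.
Check: Δ(0,0)·S0 + B(0,0) = -15.1346 = V0.

(0,0): Delta=1.0000 Bond=-169.1346
(1,0): Delta=1.0000 Bond=-186.0481
(1,1): Delta=1.0000 Bond=-186.0481
(2,0): Delta=1.0000 Bond=-204.6529
(2,1): Delta=1.0000 Bond=-204.6529
(2,2): Delta=1.0000 Bond=-204.6529
(3,0): Delta=1.0000 Bond=-225.1182
(3,1): Delta=1.0000 Bond=-225.1182
(3,2): Delta=1.0000 Bond=-225.1182
(3,3): Delta=1.0000 Bond=-225.1182
V0=-15.1346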